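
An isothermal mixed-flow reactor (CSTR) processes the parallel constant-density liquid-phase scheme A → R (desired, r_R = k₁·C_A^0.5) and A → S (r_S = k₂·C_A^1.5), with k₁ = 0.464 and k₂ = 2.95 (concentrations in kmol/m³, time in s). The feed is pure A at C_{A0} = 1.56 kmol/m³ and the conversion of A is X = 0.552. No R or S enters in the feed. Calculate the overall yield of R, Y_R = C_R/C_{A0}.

0.101

Exit C_A = C_{A0}(1−X) = 1.56×0.448 = 0.6989 kmol/m³.
A CSTR operates uniformly at the exit composition, giving r_R = 0.3879 and r_S = 1.724 (each k·C_A^n at C_A = 0.6989).
Fraction of consumed A going to R: r_R/(r_R+r_S) = 0.1837.
C_R = 0.1837·C_{A0}·X = 0.1837×1.56×0.552 = 0.158 kmol/m³; Y_R = C_R/C_{A0} = 0.101.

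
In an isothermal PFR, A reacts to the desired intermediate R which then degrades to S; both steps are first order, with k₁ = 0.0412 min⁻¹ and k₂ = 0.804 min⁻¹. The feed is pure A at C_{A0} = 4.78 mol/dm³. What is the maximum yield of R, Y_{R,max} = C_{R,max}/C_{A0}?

0.0436

For a first-order series the maximum intermediate yield is C_{R,max}/C_{A0} = (k₁/k₂)^[k₂/(k₂−k₁)].
= (0.0412/0.804)^(0.804/(0.804−0.0412)) = (0.05124)^(1.054) = 0.04365.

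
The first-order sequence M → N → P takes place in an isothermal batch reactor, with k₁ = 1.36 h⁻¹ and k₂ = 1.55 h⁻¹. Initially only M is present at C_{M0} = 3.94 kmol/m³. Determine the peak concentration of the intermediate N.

At the optimum, C_{N,max}/C_{M0} = (k₁/k₂)^[k₂/(k₂−k₁)].
= (1.36/1.55)^(1.55/(1.55−1.36)) = (0.8774)^(8.158) = 0.3441.
C_{N,max} = 0.3441×3.94 = 1.36 kmol/m³.

1.36 kmol/m³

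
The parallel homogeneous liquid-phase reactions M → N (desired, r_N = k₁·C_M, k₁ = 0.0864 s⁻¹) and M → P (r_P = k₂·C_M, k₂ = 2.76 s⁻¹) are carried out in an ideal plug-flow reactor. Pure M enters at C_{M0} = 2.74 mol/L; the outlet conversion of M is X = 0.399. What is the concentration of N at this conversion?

0.0332 mol/L

C_M = C_{M0}(1−X) = 1.647 mol/L.
Both paths are first order in M, so the instantaneous fraction to N is constant: dC_N/d(−C_M) = k₁/(k₁+k₂) = 0.03035.
C_N = 0.03035·(C_{M0}−C_M) = 0.03035×1.093 = 0.0332 mol/L.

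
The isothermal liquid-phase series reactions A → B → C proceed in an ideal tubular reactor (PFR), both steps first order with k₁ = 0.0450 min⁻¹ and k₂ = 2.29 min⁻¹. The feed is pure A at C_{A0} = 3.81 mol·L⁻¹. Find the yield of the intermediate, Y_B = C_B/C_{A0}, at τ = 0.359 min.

0.0109

The intermediate concentration in a first-order A→B→C sequence is C_B = k₁C_{A0}(e^(−k₁τ) − e^(−k₂τ))/(k₂−k₁).
e^(−k₁τ) = e^(−0.0450×0.359) = e^(−0.01615) = 0.9840; e^(−k₂τ) = e^(−0.8221) = 0.4395.
C_B = 0.0450×3.81/(2.29−0.0450) × (0.9840−0.4395) = 0.07637×0.5445 = 0.04158 mol·L⁻¹.
Y_B = C_B/C_{A0} = 0.04158/3.81 = 0.0109.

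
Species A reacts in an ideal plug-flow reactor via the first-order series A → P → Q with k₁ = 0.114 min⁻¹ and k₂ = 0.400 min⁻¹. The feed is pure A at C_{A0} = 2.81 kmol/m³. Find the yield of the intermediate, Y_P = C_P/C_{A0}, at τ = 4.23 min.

0.173

For first-order series with pure A initially, C_P(τ) = k₁C_{A0}/(k₂−k₁)·(e^(−k₁τ) − e^(−k₂τ)).
e^(−k₁τ) = e^(−0.114×4.23) = e^(−0.4822) = 0.6174; e^(−k₂τ) = e^(−1.692) = 0.1842.
C_P = 0.114×2.81/(0.400−0.114) × (0.6174−0.1842) = 1.120×0.4333 = 0.4853 kmol/m³.
Y_P = C_P/C_{A0} = 0.4853/2.81 = 0.173.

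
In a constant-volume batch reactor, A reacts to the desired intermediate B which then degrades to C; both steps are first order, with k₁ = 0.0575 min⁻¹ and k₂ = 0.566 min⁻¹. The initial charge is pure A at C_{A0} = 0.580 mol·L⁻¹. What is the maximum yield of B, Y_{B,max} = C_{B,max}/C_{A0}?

For a first-order series the maximum intermediate yield is C_{B,max}/C_{A0} = (k₁/k₂)^[k₂/(k₂−k₁)].
= (0.0575/0.566)^(0.566/(0.566−0.0575)) = (0.1016)^(1.113) = 0.07844.

0.0784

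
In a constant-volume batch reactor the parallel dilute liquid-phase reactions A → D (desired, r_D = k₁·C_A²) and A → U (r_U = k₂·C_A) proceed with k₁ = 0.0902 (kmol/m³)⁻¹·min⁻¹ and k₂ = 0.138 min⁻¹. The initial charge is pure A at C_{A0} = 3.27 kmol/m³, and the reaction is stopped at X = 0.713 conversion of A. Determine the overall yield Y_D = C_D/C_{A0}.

C_A = C_{A0}(1−X) = 0.9385 kmol/m³.
Along a PFR/batch, dC_U/dC_A = −r_U/(r_D+r_U) = −k₂/(k₂+k₁·C_A).
Integrating from C_{A0} to C_A: C_U = (0.138/0.0902)·ln[(0.138+0.0902·3.27)/(0.138+0.0902·0.938)] = 1.530·ln(0.4330/0.2227) = 1.017 kmol/m³.
Then C_D = (C_{A0}−C_A) − C_U = 2.332 − 1.017 = 1.314 kmol/m³.
Y_D = C_D/C_{A0} = 1.314/3.27 = 0.402.

0.402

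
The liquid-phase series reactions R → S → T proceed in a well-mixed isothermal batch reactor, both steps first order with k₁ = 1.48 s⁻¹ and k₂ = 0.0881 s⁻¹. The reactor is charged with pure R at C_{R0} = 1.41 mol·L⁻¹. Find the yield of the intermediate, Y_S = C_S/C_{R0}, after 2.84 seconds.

For first-order series with pure R initially, C_S(t) = k₁C_{R0}/(k₂−k₁)·(e^(−k₁t) − e^(−k₂t)).
e^(−k₁t) = e^(−1.48×2.84) = e^(−4.203) = 0.01495; e^(−k₂t) = e^(−0.2502) = 0.7786.
C_S = 1.48×1.41/(0.0881−1.48) × (0.01495−0.7786) = (-1.499)×(-0.7637) = 1.145 mol·L⁻¹.
Y_S = C_S/C_{R0} = 1.145/1.41 = 0.812.

0.812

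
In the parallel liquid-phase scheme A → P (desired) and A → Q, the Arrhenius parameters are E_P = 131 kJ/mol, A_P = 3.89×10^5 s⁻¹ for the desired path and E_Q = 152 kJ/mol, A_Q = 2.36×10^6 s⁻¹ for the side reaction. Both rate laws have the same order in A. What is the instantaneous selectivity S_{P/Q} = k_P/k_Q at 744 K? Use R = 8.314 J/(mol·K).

4.91

Since both paths have the same order in A, the concentration cancels and S_{P/Q} = k_P/k_Q = (A_P/A_Q)·exp[(E_Q−E_P)/(RT)].
(E_Q−E_P)/(RT) = (152−131)×10³/(8.314×744) = 21000/6186 = 3.395.
k_P/k_Q = (3.89×10^5/2.36×10^6)·exp(3.395) = 0.1648 × 29.81 = 4.91.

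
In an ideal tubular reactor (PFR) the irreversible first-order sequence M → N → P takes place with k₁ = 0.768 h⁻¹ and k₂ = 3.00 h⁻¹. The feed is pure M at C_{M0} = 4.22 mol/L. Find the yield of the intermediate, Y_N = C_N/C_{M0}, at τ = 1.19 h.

0.128

Solving the coupled first-order balances gives C_N(τ) = [k₁/(k₂−k₁)]·C_{M0}·(e^(−k₁τ) − e^(−k₂τ)).
e^(−k₁τ) = e^(−0.768×1.19) = e^(−0.9139) = 0.4009; e^(−k₂τ) = e^(−3.570) = 0.02816.
C_N = 0.768×4.22/(3.00−0.768) × (0.4009−0.02816) = 1.452×0.3728 = 0.5413 mol/L.
Y_N = C_N/C_{M0} = 0.5413/4.22 = 0.128.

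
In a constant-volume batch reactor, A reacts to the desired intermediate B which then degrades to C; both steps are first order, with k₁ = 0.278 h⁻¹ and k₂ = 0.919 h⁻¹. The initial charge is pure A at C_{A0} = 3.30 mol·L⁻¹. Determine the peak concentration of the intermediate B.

For a first-order series the maximum intermediate yield is C_{B,max}/C_{A0} = (k₁/k₂)^[k₂/(k₂−k₁)].
= (0.278/0.919)^(0.919/(0.919−0.278)) = (0.3025)^(1.434) = 0.1801.
C_{B,max} = 0.1801×3.30 = 0.594 mol·L⁻¹.

0.594 mol·L⁻¹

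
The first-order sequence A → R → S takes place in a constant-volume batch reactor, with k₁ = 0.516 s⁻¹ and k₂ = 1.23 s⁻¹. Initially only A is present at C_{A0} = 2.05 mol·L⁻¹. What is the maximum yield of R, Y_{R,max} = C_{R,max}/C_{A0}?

0.224

Evaluating C_R at t_opt = ln(k₂/k₁)/(k₂−k₁) gives C_{R,max}/C_{A0} = (k₁/k₂)^[k₂/(k₂−k₁)].
= (0.516/1.23)^(1.23/(1.23−0.516)) = (0.4195)^(1.723) = 0.2239.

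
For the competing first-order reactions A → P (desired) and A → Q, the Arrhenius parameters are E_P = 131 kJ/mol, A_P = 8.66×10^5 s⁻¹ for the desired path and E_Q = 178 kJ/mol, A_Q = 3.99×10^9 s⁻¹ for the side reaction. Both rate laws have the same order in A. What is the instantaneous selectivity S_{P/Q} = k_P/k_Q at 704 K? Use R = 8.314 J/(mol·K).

k_P/k_Q = (A_P/A_Q)·exp[−(E_P−E_Q)/(RT)] = (A_P/A_Q)·exp[(E_Q−E_P)/(RT)].
(E_Q−E_P)/(RT) = (178−131)×10³/(8.314×704) = 47000/5853 = 8.030.
k_P/k_Q = (8.66×10^5/3.99×10^9)·exp(8.030) = 2.170×10^-4 × 3072 = 0.667.

0.667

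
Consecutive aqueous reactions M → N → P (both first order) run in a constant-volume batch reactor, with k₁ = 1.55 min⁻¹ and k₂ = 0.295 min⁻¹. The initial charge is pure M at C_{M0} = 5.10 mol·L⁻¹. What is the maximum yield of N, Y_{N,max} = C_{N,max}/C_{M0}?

0.677

Evaluating C_N at t_opt = ln(k₂/k₁)/(k₂−k₁) gives C_{N,max}/C_{M0} = (k₁/k₂)^[k₂/(k₂−k₁)].
= (1.55/0.295)^(0.295/(0.295−1.55)) = (5.254)^(-0.2351) = 0.6771.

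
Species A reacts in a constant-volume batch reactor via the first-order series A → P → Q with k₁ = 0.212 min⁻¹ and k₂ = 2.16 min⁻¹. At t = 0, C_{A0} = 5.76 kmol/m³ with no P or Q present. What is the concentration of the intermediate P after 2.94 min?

The intermediate concentration in a first-order A→B→C sequence is C_P = k₁C_{A0}(e^(−k₁t) − e^(−k₂t))/(k₂−k₁).
e^(−k₁t) = e^(−0.212×2.94) = e^(−0.6233) = 0.5362; e^(−k₂t) = e^(−6.350) = 0.001746.
C_P = 0.212×5.76/(2.16−0.212) × (0.5362−0.001746) = 0.6269×0.5344 = 0.3350 kmol/m³.

0.335 kmol/m³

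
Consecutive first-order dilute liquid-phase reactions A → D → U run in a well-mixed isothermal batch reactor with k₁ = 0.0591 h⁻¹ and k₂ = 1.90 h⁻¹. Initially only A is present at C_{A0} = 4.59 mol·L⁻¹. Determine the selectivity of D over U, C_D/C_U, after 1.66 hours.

The intermediate concentration in a first-order A→B→C sequence is C_D = k₁C_{A0}(e^(−k₁t) − e^(−k₂t))/(k₂−k₁).
e^(−k₁t) = e^(−0.0591×1.66) = e^(−0.09811) = 0.9066; e^(−k₂t) = e^(−3.154) = 0.04268.
C_D = 0.0591×4.59/(1.90−0.0591) × (0.9066−0.04268) = 0.1474×0.8639 = 0.1273 mol·L⁻¹.
C_A = C_{A0}e^(−k₁t) = 4.161 mol·L⁻¹, so C_U = C_{A0}−C_A−C_D = 0.3016 mol·L⁻¹; C_D/C_U = 0.422.

0.422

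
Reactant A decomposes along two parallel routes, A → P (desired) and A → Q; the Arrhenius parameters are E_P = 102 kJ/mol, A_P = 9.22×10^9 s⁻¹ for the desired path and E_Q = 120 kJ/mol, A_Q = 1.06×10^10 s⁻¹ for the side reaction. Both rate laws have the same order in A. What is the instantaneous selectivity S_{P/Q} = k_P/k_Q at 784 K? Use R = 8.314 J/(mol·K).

Since both paths have the same order in A, the concentration cancels and S_{P/Q} = k_P/k_Q = (A_P/A_Q)·exp[(E_Q−E_P)/(RT)].
(E_Q−E_P)/(RT) = (120−102)×10³/(8.314×784) = 18000/6518 = 2.762.
k_P/k_Q = (9.22×10^9/1.06×10^10)·exp(2.762) = 0.8698 × 15.82 = 13.8.
Since E_P < E_Q, lowering the temperature improves selectivity toward P.

13.8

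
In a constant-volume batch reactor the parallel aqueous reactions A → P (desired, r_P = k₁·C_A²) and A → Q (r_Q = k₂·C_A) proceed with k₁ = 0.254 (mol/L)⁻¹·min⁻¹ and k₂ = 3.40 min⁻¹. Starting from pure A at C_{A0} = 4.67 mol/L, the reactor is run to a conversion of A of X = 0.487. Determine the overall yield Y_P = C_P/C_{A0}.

0.101

C_A = C_{A0}(1−X) = 2.396 mol/L.
Along a PFR/batch, dC_Q/dC_A = −r_Q/(r_P+r_Q) = −k₂/(k₂+k₁·C_A).
Integrating from C_{A0} to C_A: C_Q = (3.40/0.254)·ln[(3.40+0.254·4.67)/(3.40+0.254·2.40)] = 13.39·ln(4.586/4.009) = 1.802 mol/L.
Then C_P = (C_{A0}−C_A) − C_Q = 2.274 − 1.802 = 0.4722 mol/L.
Y_P = C_P/C_{A0} = 0.4722/4.67 = 0.101.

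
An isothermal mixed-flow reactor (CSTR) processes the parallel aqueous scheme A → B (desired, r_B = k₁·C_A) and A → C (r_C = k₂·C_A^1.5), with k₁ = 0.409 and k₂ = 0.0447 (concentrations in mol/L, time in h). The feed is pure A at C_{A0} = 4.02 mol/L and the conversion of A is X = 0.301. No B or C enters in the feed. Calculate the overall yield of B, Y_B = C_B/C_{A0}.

Exit C_A = C_{A0}(1−X) = 4.02×0.699 = 2.810 mol/L.
A CSTR operates uniformly at the exit composition, giving r_B = 1.149 and r_C = 0.2106 (each k·C_A^n at C_A = 2.810).
Fraction of consumed A going to B: r_B/(r_B+r_C) = 0.8452.
C_B = 0.8452·C_{A0}·X = 0.8452×4.02×0.301 = 1.02 mol/L; Y_B = C_B/C_{A0} = 0.254.

0.254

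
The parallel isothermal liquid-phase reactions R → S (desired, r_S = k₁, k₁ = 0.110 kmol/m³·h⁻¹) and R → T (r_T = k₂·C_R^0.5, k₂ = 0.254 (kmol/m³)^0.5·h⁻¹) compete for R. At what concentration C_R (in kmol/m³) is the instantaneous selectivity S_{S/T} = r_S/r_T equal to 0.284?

S_{S/T} = (k₁/k₂)·C_R^-0.5 ⇒ C_R = (S·k₂/k₁)^(-2).
= (0.284×0.254/0.110)^(-2) = (0.6558)^(-2) = 2.33 kmol/m³.

2.33 kmol/m³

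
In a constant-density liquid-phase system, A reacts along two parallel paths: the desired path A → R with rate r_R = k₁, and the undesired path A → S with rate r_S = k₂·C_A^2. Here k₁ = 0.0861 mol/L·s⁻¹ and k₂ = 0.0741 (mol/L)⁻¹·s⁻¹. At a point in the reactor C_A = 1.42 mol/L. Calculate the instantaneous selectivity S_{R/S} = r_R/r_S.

S_{R/S} = r_R/r_S = (k₁)/(k₂·C_A^2) = (k₁/k₂)·C_A^-2.
= (0.0861) / (0.0741×1.420^2) = 0.08610/0.1494 = 0.576.
The undesired path is higher order in A, so low C_A (CSTR or dilute feed) favours R.

0.576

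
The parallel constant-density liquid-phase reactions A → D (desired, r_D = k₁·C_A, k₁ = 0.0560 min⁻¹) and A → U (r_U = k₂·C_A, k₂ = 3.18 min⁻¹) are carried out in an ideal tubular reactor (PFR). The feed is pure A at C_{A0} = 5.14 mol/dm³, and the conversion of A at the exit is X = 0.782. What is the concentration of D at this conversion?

C_A = C_{A0}(1−X) = 1.121 mol/dm³.
Both paths are first order in A, so the instantaneous fraction to D is constant: dC_D/d(−C_A) = k₁/(k₁+k₂) = 0.01731.
C_D = 0.01731·(C_{A0}−C_A) = 0.01731×4.019 = 0.0696 mol/dm³.

0.0696 mol/dm³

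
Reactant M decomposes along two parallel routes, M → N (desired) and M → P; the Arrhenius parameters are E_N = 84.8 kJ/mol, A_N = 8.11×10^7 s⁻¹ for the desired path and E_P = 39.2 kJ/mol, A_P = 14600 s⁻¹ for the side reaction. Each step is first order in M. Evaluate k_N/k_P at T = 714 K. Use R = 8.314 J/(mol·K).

2.56

Since both paths have the same order in M, the concentration cancels and S_{N/P} = k_N/k_P = (A_N/A_P)·exp[(E_P−E_N)/(RT)].
(E_P−E_N)/(RT) = (39.2−84.8)×10³/(8.314×714) = -45600/5936 = -7.682.
k_N/k_P = (8.11×10^7/14600)·exp(-7.682) = 5555 × 4.612×10^-4 = 2.56.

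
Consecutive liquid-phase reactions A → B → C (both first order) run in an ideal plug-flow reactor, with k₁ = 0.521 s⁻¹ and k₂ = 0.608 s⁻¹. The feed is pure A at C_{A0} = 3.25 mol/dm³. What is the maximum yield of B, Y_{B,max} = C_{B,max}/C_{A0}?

0.340

For a first-order series the maximum intermediate yield is C_{B,max}/C_{A0} = (k₁/k₂)^[k₂/(k₂−k₁)].
= (0.521/0.608)^(0.608/(0.608−0.521)) = (0.8569)^(6.989) = 0.3399.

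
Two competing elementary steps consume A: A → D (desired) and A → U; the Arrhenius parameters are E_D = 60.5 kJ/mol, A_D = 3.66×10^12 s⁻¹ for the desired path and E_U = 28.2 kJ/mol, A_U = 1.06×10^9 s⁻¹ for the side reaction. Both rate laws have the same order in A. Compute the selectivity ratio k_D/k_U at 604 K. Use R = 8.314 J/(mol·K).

Since both paths have the same order in A, the concentration cancels and S_{D/U} = k_D/k_U = (A_D/A_U)·exp[(E_U−E_D)/(RT)].
(E_U−E_D)/(RT) = (28.2−60.5)×10³/(8.314×604) = -32300/5022 = -6.432.
k_D/k_U = (3.66×10^12/1.06×10^9)·exp(-6.432) = 3453 × 0.001609 = 5.56.
Since E_D > E_U, raising the temperature improves selectivity toward D.

5.56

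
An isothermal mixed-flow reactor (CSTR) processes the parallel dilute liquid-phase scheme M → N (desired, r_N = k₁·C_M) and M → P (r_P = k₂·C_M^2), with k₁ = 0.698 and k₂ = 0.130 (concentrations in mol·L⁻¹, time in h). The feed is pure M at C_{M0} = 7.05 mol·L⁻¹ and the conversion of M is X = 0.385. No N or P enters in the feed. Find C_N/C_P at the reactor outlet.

1.24

Exit C_M = C_{M0}(1−X) = 7.05×0.615 = 4.336 mol·L⁻¹.
In a CSTR the entire volume is at exit conditions, so r_N = 0.698×4.336 = 3.026 and r_P = 0.130×4.336^2 = 2.444.
Overall selectivity = C_N/C_P = r_Nτ/(r_Pτ) = r_N/r_P = 1.24.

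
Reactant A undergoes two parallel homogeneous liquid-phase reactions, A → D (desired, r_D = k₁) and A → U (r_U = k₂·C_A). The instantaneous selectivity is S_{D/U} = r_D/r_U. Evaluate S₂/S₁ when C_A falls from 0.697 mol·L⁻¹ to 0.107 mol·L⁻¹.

S_{D/U} = (k₁/k₂)·C_A⁻¹, so S₂/S₁ = (C_{A,2}/C_{A,1})⁻¹.
= 0.697/0.107 = 6.51.
Selectivity toward D rises as C_A falls — low-concentration operation is favoured.

6.51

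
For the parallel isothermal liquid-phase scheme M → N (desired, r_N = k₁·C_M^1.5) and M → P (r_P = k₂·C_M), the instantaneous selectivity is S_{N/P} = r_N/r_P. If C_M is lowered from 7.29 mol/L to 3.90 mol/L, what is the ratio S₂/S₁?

0.731

S_{N/P} = (k₁/k₂)·C_M^0.5, so S₂/S₁ = (C_{M,2}/C_{M,1})^0.5.
= (3.90/7.29)^0.5 = (0.5350)^0.5 = 0.731.
Selectivity toward N falls as C_M falls — high-concentration operation is favoured.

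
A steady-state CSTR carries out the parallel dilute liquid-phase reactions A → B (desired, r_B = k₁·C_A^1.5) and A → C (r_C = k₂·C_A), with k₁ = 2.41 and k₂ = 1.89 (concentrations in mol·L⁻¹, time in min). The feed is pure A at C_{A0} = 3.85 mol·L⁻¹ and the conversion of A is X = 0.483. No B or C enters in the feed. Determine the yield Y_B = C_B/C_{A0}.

0.310

Exit C_A = C_{A0}(1−X) = 3.85×0.517 = 1.990 mol·L⁻¹.
In a CSTR the entire volume is at exit conditions, so r_B = 2.41×1.990^1.5 = 6.768 and r_C = 1.89×1.990 = 3.762.
Fraction of consumed A going to B: r_B/(r_B+r_C) = 0.6427.
C_B = 0.6427·C_{A0}·X = 0.6427×3.85×0.483 = 1.20 mol·L⁻¹; Y_B = C_B/C_{A0} = 0.310.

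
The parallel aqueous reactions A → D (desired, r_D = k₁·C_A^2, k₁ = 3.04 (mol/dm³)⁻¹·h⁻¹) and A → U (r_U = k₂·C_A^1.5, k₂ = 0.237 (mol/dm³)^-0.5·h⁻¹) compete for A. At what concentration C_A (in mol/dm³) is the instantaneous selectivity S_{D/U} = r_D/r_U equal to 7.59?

S_{D/U} = (k₁/k₂)·C_A^0.5 ⇒ C_A = (S·k₂/k₁)^(2).
= (7.59×0.237/3.04)^(2) = (0.5917)^(2) = 0.350 mol/dm³.

0.350 mol/dm³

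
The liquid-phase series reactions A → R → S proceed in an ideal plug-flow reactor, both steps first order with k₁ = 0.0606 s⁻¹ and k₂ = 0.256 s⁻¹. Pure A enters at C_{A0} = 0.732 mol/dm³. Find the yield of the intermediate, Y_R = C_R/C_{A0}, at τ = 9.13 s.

0.148

For first-order series with pure A initially, C_R(τ) = k₁C_{A0}/(k₂−k₁)·(e^(−k₁τ) − e^(−k₂τ)).
e^(−k₁τ) = e^(−0.0606×9.13) = e^(−0.5533) = 0.5751; e^(−k₂τ) = e^(−2.337) = 0.09659.
C_R = 0.0606×0.732/(0.256−0.0606) × (0.5751−0.09659) = 0.2270×0.4785 = 0.1086 mol/dm³.
Y_R = C_R/C_{A0} = 0.1086/0.732 = 0.148.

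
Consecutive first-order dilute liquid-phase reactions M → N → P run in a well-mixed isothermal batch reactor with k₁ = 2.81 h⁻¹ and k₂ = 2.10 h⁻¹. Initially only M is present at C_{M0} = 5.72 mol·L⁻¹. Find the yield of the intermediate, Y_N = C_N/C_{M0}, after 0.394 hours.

0.422

For first-order series with pure M initially, C_N(t) = k₁C_{M0}/(k₂−k₁)·(e^(−k₁t) − e^(−k₂t)).
e^(−k₁t) = e^(−2.81×0.394) = e^(−1.107) = 0.3305; e^(−k₂t) = e^(−0.8274) = 0.4372.
C_N = 2.81×5.72/(2.10−2.81) × (0.3305−0.4372) = (-22.64)×(-0.1067) = 2.415 mol·L⁻¹.
Y_N = C_N/C_{M0} = 2.415/5.72 = 0.422.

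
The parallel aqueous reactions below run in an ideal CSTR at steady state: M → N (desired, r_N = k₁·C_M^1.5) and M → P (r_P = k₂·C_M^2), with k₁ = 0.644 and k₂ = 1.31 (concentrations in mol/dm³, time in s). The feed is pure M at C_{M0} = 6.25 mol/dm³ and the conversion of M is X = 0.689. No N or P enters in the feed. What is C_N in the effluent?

Exit C_M = C_{M0}(1−X) = 6.25×0.311 = 1.944 mol/dm³.
A CSTR operates uniformly at the exit composition, giving r_N = 1.745 and r_P = 4.949 (each k·C_M^n at C_M = 1.944).
Fraction of consumed M going to N: r_N/(r_N+r_P) = 0.2607.
C_N = 0.2607·C_{M0}·X = 0.2607×6.25×0.689 = 1.12 mol/dm³.

1.12 mol/dm³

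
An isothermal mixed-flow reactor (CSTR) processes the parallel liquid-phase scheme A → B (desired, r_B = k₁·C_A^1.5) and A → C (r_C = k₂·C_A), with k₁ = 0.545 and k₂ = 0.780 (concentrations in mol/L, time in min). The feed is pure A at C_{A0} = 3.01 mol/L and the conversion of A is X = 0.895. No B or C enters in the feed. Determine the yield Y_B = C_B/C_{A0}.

0.252

Exit C_A = C_{A0}(1−X) = 3.01×0.105 = 0.3160 mol/L.
A CSTR operates uniformly at the exit composition, giving r_B = 0.09683 and r_C = 0.2465 (each k·C_A^n at C_A = 0.3160).
Fraction of consumed A going to B: r_B/(r_B+r_C) = 0.2820.
C_B = 0.2820·C_{A0}·X = 0.2820×3.01×0.895 = 0.760 mol/L; Y_B = C_B/C_{A0} = 0.252.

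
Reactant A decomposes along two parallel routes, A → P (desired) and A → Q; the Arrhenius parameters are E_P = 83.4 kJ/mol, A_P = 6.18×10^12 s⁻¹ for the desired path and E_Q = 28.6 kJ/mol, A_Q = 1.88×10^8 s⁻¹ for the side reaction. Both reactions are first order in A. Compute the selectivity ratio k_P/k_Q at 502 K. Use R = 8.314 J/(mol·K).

0.0652

k_P/k_Q = (A_P/A_Q)·exp[−(E_P−E_Q)/(RT)] = (A_P/A_Q)·exp[(E_Q−E_P)/(RT)].
(E_Q−E_P)/(RT) = (28.6−83.4)×10³/(8.314×502) = -54800/4174 = -13.13.
k_P/k_Q = (6.18×10^12/1.88×10^8)·exp(-13.13) = 32872 × 1.985×10^-6 = 0.0652.
Since E_P > E_Q, raising the temperature improves selectivity toward P.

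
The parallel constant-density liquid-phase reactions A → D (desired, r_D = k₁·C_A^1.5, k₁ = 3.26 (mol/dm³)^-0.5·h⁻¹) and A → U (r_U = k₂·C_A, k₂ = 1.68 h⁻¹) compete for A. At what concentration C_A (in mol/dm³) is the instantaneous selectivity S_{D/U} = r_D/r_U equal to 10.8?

31.0 mol/dm³

S_{D/U} = (k₁/k₂)·C_A^0.5 ⇒ C_A = (S·k₂/k₁)^(2).
= (10.8×1.68/3.26)^(2) = (5.566)^(2) = 31.0 mol/dm³.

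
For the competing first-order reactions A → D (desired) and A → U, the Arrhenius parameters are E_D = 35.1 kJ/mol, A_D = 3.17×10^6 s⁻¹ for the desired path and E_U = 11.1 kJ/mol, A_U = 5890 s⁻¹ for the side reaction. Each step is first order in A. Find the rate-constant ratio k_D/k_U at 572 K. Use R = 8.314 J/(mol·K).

With equal orders, S_{D/U} = k_D/k_U = (A_D/A_U)·exp[(E_U−E_D)/(RT)].
(E_U−E_D)/(RT) = (11.1−35.1)×10³/(8.314×572) = -24000/4756 = -5.047.
k_D/k_U = (3.17×10^6/5890)·exp(-5.047) = 538.2 × 0.006431 = 3.46.
Since E_D > E_U, raising the temperature improves selectivity toward D.

3.46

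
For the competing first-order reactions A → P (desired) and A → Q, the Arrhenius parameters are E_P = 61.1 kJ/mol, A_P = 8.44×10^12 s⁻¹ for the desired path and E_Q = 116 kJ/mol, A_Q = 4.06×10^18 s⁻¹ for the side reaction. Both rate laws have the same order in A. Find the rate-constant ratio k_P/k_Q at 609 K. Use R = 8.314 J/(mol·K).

Since both paths have the same order in A, the concentration cancels and S_{P/Q} = k_P/k_Q = (A_P/A_Q)·exp[(E_Q−E_P)/(RT)].
(E_Q−E_P)/(RT) = (116−61.1)×10³/(8.314×609) = 54900/5063 = 10.84.
k_P/k_Q = (8.44×10^12/4.06×10^18)·exp(10.84) = 2.079×10^-6 × 51169 = 0.106.

0.106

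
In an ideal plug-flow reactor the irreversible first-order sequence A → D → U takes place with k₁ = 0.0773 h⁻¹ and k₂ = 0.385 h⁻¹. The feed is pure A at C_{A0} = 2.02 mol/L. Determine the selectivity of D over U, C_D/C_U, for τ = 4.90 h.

0.738

For first-order series with pure A initially, C_D(τ) = k₁C_{A0}/(k₂−k₁)·(e^(−k₁τ) − e^(−k₂τ)).
e^(−k₁τ) = e^(−0.0773×4.90) = e^(−0.3788) = 0.6847; e^(−k₂τ) = e^(−1.887) = 0.1516.
C_D = 0.0773×2.02/(0.385−0.0773) × (0.6847−0.1516) = 0.5075×0.5331 = 0.2705 mol/L.
C_A = C_{A0}e^(−k₁τ) = 1.383 mol/L, so C_U = C_{A0}−C_A−C_D = 0.3664 mol/L; C_D/C_U = 0.738.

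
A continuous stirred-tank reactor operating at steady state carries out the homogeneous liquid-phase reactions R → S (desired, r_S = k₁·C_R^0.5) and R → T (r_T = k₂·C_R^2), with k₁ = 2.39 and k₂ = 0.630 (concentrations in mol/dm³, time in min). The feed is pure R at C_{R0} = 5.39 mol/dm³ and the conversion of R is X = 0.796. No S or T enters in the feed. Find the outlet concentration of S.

3.29 mol/dm³

Exit C_R = C_{R0}(1−X) = 5.39×0.204 = 1.100 mol/dm³.
A CSTR operates uniformly at the exit composition, giving r_S = 2.506 and r_T = 0.7617 (each k·C_R^n at C_R = 1.100).
Fraction of consumed R going to S: r_S/(r_S+r_T) = 0.7669.
C_S = 0.7669·C_{R0}·X = 0.7669×5.39×0.796 = 3.29 mol/dm³.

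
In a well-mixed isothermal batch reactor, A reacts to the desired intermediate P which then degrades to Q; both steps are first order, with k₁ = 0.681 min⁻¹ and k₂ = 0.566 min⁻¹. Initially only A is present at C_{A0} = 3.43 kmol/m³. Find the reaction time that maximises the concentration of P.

1.61 min

For first-order series the maximum of C_P occurs at t_opt = ln(k₂/k₁)/(k₂−k₁).
= ln(0.566/0.681)/(0.566−0.681) = ln(0.8311)/-0.1150 = -0.1850/-0.1150 = 1.61 min.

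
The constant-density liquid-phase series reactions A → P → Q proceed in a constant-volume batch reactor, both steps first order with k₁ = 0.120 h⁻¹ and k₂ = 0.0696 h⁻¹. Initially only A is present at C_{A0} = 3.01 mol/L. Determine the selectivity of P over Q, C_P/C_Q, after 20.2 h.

0.692

For first-order series with pure A initially, C_P(t) = k₁C_{A0}/(k₂−k₁)·(e^(−k₁t) − e^(−k₂t)).
e^(−k₁t) = e^(−0.120×20.2) = e^(−2.424) = 0.08857; e^(−k₂t) = e^(−1.406) = 0.2451.
C_P = 0.120×3.01/(0.0696−0.120) × (0.08857−0.2451) = (-7.167)×(-0.1566) = 1.122 mol/L.
C_A = C_{A0}e^(−k₁t) = 0.2666 mol/L, so C_Q = C_{A0}−C_A−C_P = 1.621 mol/L; C_P/C_Q = 0.692.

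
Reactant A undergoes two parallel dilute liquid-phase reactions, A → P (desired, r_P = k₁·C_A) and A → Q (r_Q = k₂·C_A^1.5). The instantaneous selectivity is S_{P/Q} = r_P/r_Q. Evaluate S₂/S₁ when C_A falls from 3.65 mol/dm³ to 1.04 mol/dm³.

S_{P/Q} = (k₁/k₂)·C_A^-0.5, so S₂/S₁ = (C_{A,2}/C_{A,1})^-0.5.
= (1.04/3.65)^(-0.5) = (0.2849)^(-0.5) = 1.87.
Selectivity toward P rises as C_A falls — low-concentration operation is favoured.

1.87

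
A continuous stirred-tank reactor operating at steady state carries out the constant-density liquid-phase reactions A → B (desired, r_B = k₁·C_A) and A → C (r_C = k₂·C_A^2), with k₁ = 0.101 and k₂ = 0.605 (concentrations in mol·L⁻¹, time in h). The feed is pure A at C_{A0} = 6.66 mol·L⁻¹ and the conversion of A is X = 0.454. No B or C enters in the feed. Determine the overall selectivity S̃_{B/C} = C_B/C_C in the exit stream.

Exit C_A = C_{A0}(1−X) = 6.66×0.546 = 3.636 mol·L⁻¹.
In a CSTR the entire volume is at exit conditions, so r_B = 0.101×3.636 = 0.3673 and r_C = 0.605×3.636^2 = 8.000.
Overall selectivity = C_B/C_C = r_Bτ/(r_Cτ) = r_B/r_C = 0.0459.

0.0459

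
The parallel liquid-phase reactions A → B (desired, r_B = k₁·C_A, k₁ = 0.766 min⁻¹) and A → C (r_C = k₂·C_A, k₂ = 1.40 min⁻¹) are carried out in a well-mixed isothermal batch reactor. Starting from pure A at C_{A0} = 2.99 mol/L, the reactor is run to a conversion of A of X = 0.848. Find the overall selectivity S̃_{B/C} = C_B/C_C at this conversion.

C_A = C_{A0}(1−X) = 0.4545 mol/L.
Both paths are first order in A, so the instantaneous fraction to B is constant: dC_B/d(−C_A) = k₁/(k₁+k₂) = 0.3536.
C_B = 0.3536·(C_{A0}−C_A) = 0.3536×2.536 = 0.897 mol/L.
C_C = (C_{A0}−C_A)−C_B = 1.639 mol/L; S̃_{B/C} = 0.8967/1.639 = 0.547.

0.547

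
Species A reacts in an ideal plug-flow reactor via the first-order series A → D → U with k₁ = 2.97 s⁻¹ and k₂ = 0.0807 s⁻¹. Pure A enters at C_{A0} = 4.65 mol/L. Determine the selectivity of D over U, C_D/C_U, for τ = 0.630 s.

For first-order series with pure A initially, C_D(τ) = k₁C_{A0}/(k₂−k₁)·(e^(−k₁τ) − e^(−k₂τ)).
e^(−k₁τ) = e^(−2.97×0.630) = e^(−1.871) = 0.1540; e^(−k₂τ) = e^(−0.05084) = 0.9504.
C_D = 2.97×4.65/(0.0807−2.97) × (0.1540−0.9504) = (-4.780)×(-0.7965) = 3.807 mol/L.
C_A = C_{A0}e^(−k₁τ) = 0.7159 mol/L, so C_U = C_{A0}−C_A−C_D = 0.1271 mol/L; C_D/C_U = 30.0.

30.0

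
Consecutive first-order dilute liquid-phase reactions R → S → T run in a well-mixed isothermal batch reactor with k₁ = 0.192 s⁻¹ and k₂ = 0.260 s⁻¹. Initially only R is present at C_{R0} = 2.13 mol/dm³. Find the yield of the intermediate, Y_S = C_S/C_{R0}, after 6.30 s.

Solving the coupled first-order balances gives C_S(t) = [k₁/(k₂−k₁)]·C_{R0}·(e^(−k₁t) − e^(−k₂t)).
e^(−k₁t) = e^(−0.192×6.30) = e^(−1.210) = 0.2983; e^(−k₂t) = e^(−1.638) = 0.1944.
C_S = 0.192×2.13/(0.260−0.192) × (0.2983−0.1944) = 6.014×0.1039 = 0.6252 mol/dm³.
Y_S = C_S/C_{R0} = 0.6252/2.13 = 0.294.

0.294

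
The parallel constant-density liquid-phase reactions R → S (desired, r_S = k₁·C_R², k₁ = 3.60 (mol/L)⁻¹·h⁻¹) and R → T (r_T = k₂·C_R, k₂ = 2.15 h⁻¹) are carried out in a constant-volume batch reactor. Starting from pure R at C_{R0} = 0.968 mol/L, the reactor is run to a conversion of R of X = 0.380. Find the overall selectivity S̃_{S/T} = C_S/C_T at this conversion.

C_R = C_{R0}(1−X) = 0.6002 mol/L.
Along a PFR/batch, dC_T/dC_R = −r_T/(r_S+r_T) = −k₂/(k₂+k₁·C_R).
Integrating from C_{R0} to C_R: C_T = (2.15/3.60)·ln[(2.15+3.60·0.968)/(2.15+3.60·0.600)] = 0.5972·ln(5.635/4.311) = 0.1600 mol/L.
Then C_S = (C_{R0}−C_R) − C_T = 0.3678 − 0.1600 = 0.2079 mol/L.
S̃_{S/T} = C_S/C_T = 0.2079/0.1600 = 1.30.

1.30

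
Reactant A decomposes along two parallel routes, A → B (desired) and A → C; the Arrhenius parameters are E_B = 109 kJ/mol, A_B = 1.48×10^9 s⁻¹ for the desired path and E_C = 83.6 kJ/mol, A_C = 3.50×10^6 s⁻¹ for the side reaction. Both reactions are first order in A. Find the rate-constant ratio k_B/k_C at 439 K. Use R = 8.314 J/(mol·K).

0.402

k_B/k_C = (A_B/A_C)·exp[−(E_B−E_C)/(RT)] = (A_B/A_C)·exp[(E_C−E_B)/(RT)].
(E_C−E_B)/(RT) = (83.6−109)×10³/(8.314×439) = -25400/3650 = -6.959.
k_B/k_C = (1.48×10^9/3.50×10^6)·exp(-6.959) = 422.9 × 9.499×10^-4 = 0.402.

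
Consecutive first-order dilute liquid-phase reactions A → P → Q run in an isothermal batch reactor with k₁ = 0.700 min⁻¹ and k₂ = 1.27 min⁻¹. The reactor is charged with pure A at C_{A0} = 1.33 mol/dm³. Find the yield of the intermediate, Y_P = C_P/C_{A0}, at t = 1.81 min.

For first-order series with pure A initially, C_P(t) = k₁C_{A0}/(k₂−k₁)·(e^(−k₁t) − e^(−k₂t)).
e^(−k₁t) = e^(−0.700×1.81) = e^(−1.267) = 0.2817; e^(−k₂t) = e^(−2.299) = 0.1004.
C_P = 0.700×1.33/(1.27−0.700) × (0.2817−0.1004) = 1.633×0.1813 = 0.2961 mol/dm³.
Y_P = C_P/C_{A0} = 0.2961/1.33 = 0.223.

0.223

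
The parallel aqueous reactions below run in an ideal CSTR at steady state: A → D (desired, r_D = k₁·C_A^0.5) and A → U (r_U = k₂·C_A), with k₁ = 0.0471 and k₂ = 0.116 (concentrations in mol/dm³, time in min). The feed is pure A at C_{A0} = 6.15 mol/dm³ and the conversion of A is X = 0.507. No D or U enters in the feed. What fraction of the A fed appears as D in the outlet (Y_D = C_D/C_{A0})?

Exit C_A = C_{A0}(1−X) = 6.15×0.493 = 3.032 mol/dm³.
Rates in a CSTR are evaluated at the outlet concentration: r_D = 0.0471×3.032^0.5 = 0.08201, r_U = 0.116×3.032 = 0.3517.
Fraction of consumed A going to D: r_D/(r_D+r_U) = 0.1891.
C_D = 0.1891·C_{A0}·X = 0.1891×6.15×0.507 = 0.590 mol/dm³; Y_D = C_D/C_{A0} = 0.0959.

0.0959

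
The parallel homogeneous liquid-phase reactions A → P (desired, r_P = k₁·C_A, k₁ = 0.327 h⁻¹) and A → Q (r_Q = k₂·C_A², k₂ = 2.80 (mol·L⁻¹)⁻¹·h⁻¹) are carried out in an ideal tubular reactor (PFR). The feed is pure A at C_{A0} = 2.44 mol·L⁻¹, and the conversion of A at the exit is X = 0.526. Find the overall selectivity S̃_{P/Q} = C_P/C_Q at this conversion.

C_A = C_{A0}(1−X) = 1.157 mol·L⁻¹.
Along a PFR/batch, dC_P/dC_A = −r_P/(r_P+r_Q) = −k₁/(k₁+k₂·C_A).
Integrating from C_{A0} to C_A: C_P = (0.327/2.80)·ln[(0.327+2.80·2.44)/(0.327+2.80·1.16)] = 0.1168·ln(7.159/3.565) = 0.08141 mol·L⁻¹.
C_Q = (C_{A0}−C_A)−C_P = 1.202 mol·L⁻¹; S̃_{P/Q} = 0.08141/1.202 = 0.0677.

0.0677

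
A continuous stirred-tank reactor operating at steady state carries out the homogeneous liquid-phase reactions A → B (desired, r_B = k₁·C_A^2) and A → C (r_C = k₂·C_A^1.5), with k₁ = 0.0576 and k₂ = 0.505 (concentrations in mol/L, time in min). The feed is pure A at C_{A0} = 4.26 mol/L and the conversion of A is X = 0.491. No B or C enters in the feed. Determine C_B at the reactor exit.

Exit C_A = C_{A0}(1−X) = 4.26×0.509 = 2.168 mol/L.
A CSTR operates uniformly at the exit composition, giving r_B = 0.2708 and r_C = 1.612 (each k·C_A^n at C_A = 2.168).
Fraction of consumed A going to B: r_B/(r_B+r_C) = 0.1438.
C_B = 0.1438·C_{A0}·X = 0.1438×4.26×0.491 = 0.301 mol/L.

0.301 mol/L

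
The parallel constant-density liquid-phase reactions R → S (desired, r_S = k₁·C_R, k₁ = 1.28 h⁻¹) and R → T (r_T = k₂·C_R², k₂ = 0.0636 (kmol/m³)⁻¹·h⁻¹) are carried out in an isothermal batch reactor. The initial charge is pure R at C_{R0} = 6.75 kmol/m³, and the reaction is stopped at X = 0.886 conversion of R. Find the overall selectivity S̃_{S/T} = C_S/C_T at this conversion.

C_R = C_{R0}(1−X) = 0.7695 kmol/m³.
Along a PFR/batch, dC_S/dC_R = −r_S/(r_S+r_T) = −k₁/(k₁+k₂·C_R).
Integrating from C_{R0} to C_R: C_S = (1.28/0.0636)·ln[(1.28+0.0636·6.75)/(1.28+0.0636·0.769)] = 20.13·ln(1.709/1.329) = 5.066 kmol/m³.
C_T = (C_{R0}−C_R)−C_S = 0.9148 kmol/m³; S̃_{S/T} = 5.066/0.9148 = 5.54.

5.54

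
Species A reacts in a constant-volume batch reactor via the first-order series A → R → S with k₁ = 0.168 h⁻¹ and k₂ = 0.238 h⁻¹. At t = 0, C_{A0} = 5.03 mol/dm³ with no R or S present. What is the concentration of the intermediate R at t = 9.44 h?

1.20 mol/dm³

For first-order series with pure A initially, C_R(t) = k₁C_{A0}/(k₂−k₁)·(e^(−k₁t) − e^(−k₂t)).
e^(−k₁t) = e^(−0.168×9.44) = e^(−1.586) = 0.2048; e^(−k₂t) = e^(−2.247) = 0.1057.
C_R = 0.168×5.03/(0.238−0.168) × (0.2048−0.1057) = 12.07×0.09901 = 1.195 mol/dm³.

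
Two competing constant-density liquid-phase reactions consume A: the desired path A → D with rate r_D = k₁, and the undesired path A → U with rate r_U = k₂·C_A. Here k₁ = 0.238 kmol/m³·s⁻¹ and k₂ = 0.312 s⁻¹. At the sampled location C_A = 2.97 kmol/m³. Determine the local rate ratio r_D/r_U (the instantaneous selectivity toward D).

0.257

S_{D/U} = r_D/r_U = (k₁)/(k₂·C_A) = (k₁/k₂)·C_A⁻¹.
= (0.238) / (0.312×2.970) = 0.2380/0.9266 = 0.257.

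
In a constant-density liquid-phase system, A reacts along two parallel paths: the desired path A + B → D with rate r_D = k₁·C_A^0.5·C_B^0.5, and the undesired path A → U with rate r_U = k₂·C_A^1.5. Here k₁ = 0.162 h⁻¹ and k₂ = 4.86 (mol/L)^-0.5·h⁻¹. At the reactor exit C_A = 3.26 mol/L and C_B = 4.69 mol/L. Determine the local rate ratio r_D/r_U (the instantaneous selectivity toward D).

0.0221

S_{D/U} = r_D/r_U = (k₁·C_A^0.5·C_B^0.5)/(k₂·C_A^1.5) = (k₁/k₂)·C_A⁻¹·C_B^0.5.
= (0.162×3.260^0.5×4.690^0.5) / (4.86×3.260^1.5) = 0.6334/28.61 = 0.0221.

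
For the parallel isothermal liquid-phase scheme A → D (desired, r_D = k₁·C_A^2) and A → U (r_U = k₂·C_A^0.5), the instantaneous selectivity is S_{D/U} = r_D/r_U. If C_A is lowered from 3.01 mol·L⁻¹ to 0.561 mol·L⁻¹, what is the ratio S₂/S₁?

0.0805

S_{D/U} = (k₁/k₂)·C_A^1.5, so S₂/S₁ = (C_{A,2}/C_{A,1})^1.5.
= (0.561/3.01)^1.5 = (0.1864)^1.5 = 0.0805.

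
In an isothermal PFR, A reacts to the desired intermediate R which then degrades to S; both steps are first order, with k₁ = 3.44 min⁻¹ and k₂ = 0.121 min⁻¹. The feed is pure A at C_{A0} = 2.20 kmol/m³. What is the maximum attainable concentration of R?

Evaluating C_R at τ_opt = ln(k₂/k₁)/(k₂−k₁) gives C_{R,max}/C_{A0} = (k₁/k₂)^[k₂/(k₂−k₁)].
= (3.44/0.121)^(0.121/(0.121−3.44)) = (28.43)^(-0.03646) = 0.8851.
C_{R,max} = 0.8851×2.20 = 1.95 kmol/m³.

1.95 kmol/m³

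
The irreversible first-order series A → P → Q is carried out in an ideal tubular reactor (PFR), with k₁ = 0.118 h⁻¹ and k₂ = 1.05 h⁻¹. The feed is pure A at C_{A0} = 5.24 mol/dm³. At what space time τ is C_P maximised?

2.35 h

For first-order series the maximum of C_P occurs at τ_opt = ln(k₂/k₁)/(k₂−k₁).
= ln(1.05/0.118)/(1.05−0.118) = ln(8.898)/0.9320 = 2.186/0.9320 = 2.35 h.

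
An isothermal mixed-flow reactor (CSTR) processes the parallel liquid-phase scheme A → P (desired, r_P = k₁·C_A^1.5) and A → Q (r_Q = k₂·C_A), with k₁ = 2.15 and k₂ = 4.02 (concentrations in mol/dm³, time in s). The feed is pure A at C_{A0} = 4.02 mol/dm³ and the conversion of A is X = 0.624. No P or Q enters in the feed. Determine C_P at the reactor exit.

0.995 mol/dm³

Exit C_A = C_{A0}(1−X) = 4.02×0.376 = 1.512 mol/dm³.
Rates in a CSTR are evaluated at the outlet concentration: r_P = 2.15×1.512^1.5 = 3.995, r_Q = 4.02×1.512 = 6.076.
Fraction of consumed A going to P: r_P/(r_P+r_Q) = 0.3967.
C_P = 0.3967·C_{A0}·X = 0.3967×4.02×0.624 = 0.995 mol/dm³.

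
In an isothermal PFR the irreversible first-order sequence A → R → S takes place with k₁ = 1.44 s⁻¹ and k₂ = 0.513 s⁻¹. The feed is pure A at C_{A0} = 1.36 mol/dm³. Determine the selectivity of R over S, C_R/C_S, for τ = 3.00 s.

For first-order series with pure A initially, C_R(τ) = k₁C_{A0}/(k₂−k₁)·(e^(−k₁τ) − e^(−k₂τ)).
e^(−k₁τ) = e^(−1.44×3.00) = e^(−4.320) = 0.01330; e^(−k₂τ) = e^(−1.539) = 0.2146.
C_R = 1.44×1.36/(0.513−1.44) × (0.01330−0.2146) = (-2.113)×(-0.2013) = 0.4253 mol/dm³.
C_A = C_{A0}e^(−k₁τ) = 0.01809 mol/dm³, so C_S = C_{A0}−C_A−C_R = 0.9167 mol/dm³; C_R/C_S = 0.464.

0.464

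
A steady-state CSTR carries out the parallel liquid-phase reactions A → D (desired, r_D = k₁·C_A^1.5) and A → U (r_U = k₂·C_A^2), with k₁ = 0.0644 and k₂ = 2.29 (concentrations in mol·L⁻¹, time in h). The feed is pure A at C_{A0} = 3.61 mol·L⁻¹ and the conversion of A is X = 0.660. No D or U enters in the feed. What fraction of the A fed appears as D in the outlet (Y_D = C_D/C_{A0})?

0.0163

Exit C_A = C_{A0}(1−X) = 3.61×0.340 = 1.227 mol·L⁻¹.
A CSTR operates uniformly at the exit composition, giving r_D = 0.08757 and r_U = 3.450 (each k·C_A^n at C_A = 1.227).
Fraction of consumed A going to D: r_D/(r_D+r_U) = 0.02476.
C_D = 0.02476·C_{A0}·X = 0.02476×3.61×0.660 = 0.0590 mol·L⁻¹; Y_D = C_D/C_{A0} = 0.0163.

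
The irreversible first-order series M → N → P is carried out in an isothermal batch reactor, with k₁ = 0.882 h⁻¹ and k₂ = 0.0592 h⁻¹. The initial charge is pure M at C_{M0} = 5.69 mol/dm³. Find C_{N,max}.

For a first-order series the maximum intermediate yield is C_{N,max}/C_{M0} = (k₁/k₂)^[k₂/(k₂−k₁)].
= (0.882/0.0592)^(0.0592/(0.0592−0.882)) = (14.90)^(-0.07195) = 0.8234.
C_{N,max} = 0.8234×5.69 = 4.68 mol/dm³.

4.68 mol/dm³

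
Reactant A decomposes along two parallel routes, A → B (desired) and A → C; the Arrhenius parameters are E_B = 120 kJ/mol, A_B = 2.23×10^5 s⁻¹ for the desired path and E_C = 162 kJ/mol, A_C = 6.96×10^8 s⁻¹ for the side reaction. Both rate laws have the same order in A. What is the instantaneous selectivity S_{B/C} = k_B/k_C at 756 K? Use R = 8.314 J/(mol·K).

Since both paths have the same order in A, the concentration cancels and S_{B/C} = k_B/k_C = (A_B/A_C)·exp[(E_C−E_B)/(RT)].
(E_C−E_B)/(RT) = (162−120)×10³/(8.314×756) = 42000/6285 = 6.682.
k_B/k_C = (2.23×10^5/6.96×10^8)·exp(6.682) = 3.204×10^-4 × 798.0 = 0.256.

0.256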